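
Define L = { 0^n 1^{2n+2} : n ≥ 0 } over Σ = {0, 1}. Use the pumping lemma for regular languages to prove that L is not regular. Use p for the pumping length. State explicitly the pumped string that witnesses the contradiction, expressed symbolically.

Suppose for contradiction that L is regular, and let p be the pumping length.
Let w = 0^p 1^{2p+2} ∈ L; note |w| = 3p+2 ≥ p.
By the pumping lemma, w = xyz with |xy| ≤ p and |y| ≥ 1.
Since the first p symbols of w are all 0's and |xy| ≤ p, y lies entirely in the leading 0-block: y = 0^k for some k with 1 ≤ k ≤ p.
Pump with i = 2: xy^2z = 0^{p+k} 1^{2p+2}. For this to lie in L we would need 2p+2 = 2(p+k)+2, which forces k = 0. But k ≥ 1, so xy^2z ∉ L.
This contradicts the pumping lemma, so L is not regular.

0^{p+k} 1^{2p+2}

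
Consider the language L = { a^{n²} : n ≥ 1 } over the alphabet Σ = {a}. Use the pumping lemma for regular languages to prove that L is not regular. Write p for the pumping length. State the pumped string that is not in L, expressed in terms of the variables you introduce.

a^{p²+k}

Assume L is regular. Let p be the pumping length given by the pumping lemma.
Take w = a^{p²} ∈ L with |w| = p² ≥ p.
The pumping lemma gives a decomposition w = xyz where |xy| ≤ p and |y| ≥ 1.
Then y = a^k for some k with 1 ≤ k ≤ p.
Pump with i = 2: xy^2z = a^{p²+k}. Since 1 ≤ k ≤ p, p² < p²+k ≤ p²+p < (p+1)², so p²+k lies strictly between consecutive squares and is not a perfect square. So xy^2z ∉ L.
This is a contradiction; hence L is not regular.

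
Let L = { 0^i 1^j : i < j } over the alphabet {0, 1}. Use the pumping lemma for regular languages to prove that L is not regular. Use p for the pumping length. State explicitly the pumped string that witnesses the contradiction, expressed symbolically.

Toward a contradiction, assume L is regular with pumping length p.
Choose w = 0^p 1^{p+1} ∈ L, with |w| = 2p+1 ≥ p.
Write w = xyz as guaranteed by the lemma, with |xy| ≤ p and |y| ≥ 1.
Since the first p symbols of w are all 0's and |xy| ≤ p, y lies entirely in the leading 0-block: y = 0^k for some k with 1 ≤ k ≤ p.
Consider xy^2z = 0^{p+k} 1^{p+1}. Since k ≥ 1, the 0-count p+k is at least p+1, so i < j fails; thus xy^2z ∉ L.
This is a contradiction; hence L is not regular.

0^{p+k} 1^{p+1}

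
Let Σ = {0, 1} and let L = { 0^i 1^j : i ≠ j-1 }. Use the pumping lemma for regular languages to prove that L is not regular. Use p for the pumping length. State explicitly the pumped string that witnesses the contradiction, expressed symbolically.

0^{p+p!} 1^{p+p!+1}

Suppose for contradiction that L is regular, and let p be the pumping length.
Choose w = 0^p 1^{p+p!+1}. Since p ≠ (p+p!+1)-1 = p+p!, w ∈ L; and |w| ≥ p.
By the pumping lemma, w = xyz with |xy| ≤ p and |y| ≥ 1.
Since the first p symbols of w are all 0's and |xy| ≤ p, y lies entirely in the leading 0-block: y = 0^k for some k with 1 ≤ k ≤ p.
Since 1 ≤ k ≤ p, k divides p!; set t = 1 + p!/k. Then xy^t z has p + (p!/k)·k = p + p! copies of 0. Now the 0-count is p+p! and (1-count)-1 = (p+p!+1)-1 = p+p!, so i ≠ j-1 fails. So xy^t z = 0^{p+p!} 1^{p+p!+1} ∉ L.
This is a contradiction; hence L is not regular.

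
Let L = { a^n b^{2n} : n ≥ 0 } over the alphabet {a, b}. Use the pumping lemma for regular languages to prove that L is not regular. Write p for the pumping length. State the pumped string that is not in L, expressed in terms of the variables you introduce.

Assume L is regular. Let p be the pumping length given by the pumping lemma.
Choose w = a^p b^{2p}, which is in L with |w| = 3p ≥ p.
The pumping lemma gives a decomposition w = xyz where |xy| ≤ p and |y| > 0.
The first p characters of w are a's, so xy (and hence y) consists only of a's. Write y = a^k, 1 ≤ k ≤ p.
Pump with i = 2: xy^2z = a^{p+k} b^{2p}. For this to lie in L we would need 2p = 2(p+k), which forces k = 0. But k ≥ 1, so xy^2z ∉ L.
Contradiction. Therefore L is not regular.

a^{p+k} b^{2p}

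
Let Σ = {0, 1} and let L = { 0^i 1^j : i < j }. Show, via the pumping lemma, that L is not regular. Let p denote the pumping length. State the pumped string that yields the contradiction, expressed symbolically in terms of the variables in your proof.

0^{p+k} 1^{p+1}

Assume L is regular. Let p be the pumping length given by the pumping lemma.
Choose w = 0^p 1^{p+1} ∈ L, with |w| = 2p+1 ≥ p.
By the pumping lemma, w = xyz with |xy| ≤ p and |y| ≥ 1.
Since the first p symbols of w are all 0's and |xy| ≤ p, y lies entirely in the leading 0-block: y = 0^k for some k with 1 ≤ k ≤ p.
Consider xy^2z = 0^{p+k} 1^{p+1}. Since k ≥ 1, the 0-count p+k is at least p+1, so i < j fails; thus xy^2z ∉ L.
This contradicts the pumping lemma, so L is not regular.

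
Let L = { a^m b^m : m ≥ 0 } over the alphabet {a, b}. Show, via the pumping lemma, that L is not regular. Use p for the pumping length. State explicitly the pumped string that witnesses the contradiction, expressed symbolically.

a^{p+k} b^p

Toward a contradiction, assume L is regular with pumping length p.
Choose w = a^p b^p, which is in L with |w| = 2p ≥ p.
The pumping lemma gives a decomposition w = xyz where |xy| ≤ p and |y| > 0.
Since the first p symbols of w are all a's and |xy| ≤ p, y lies entirely in the leading a-block: y = a^k for some k with 1 ≤ k ≤ p.
Pump with i = 2: xy^2z = a^{p+k} b^p. For this to lie in L we would need p = p+k, which forces k = 0. But k ≥ 1, so xy^2z ∉ L.
This contradicts the pumping lemma, so L is not regular.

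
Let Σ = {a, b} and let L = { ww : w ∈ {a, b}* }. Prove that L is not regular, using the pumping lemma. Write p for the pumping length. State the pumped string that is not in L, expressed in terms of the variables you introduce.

a^{p+k} b^p a^p b^p

Assume L is regular; let p be its pumping constant.
Take w = a^p b^p a^p b^p = uu where u = a^pb^p; then w ∈ L and |w| = 4p ≥ p.
By the pumping lemma, w = xyz with |xy| ≤ p and |y| > 0.
Since the first p symbols of w are all a's and |xy| ≤ p, y lies entirely in the leading a-block: y = a^k for some k with 1 ≤ k ≤ p.
Pump with i = 2: xy^2z = a^{p+k} b^p a^p b^p, of length 4p+k. Suppose this equals vv. The string starts with a and ends with b, so v does too; thus the boundary between the two copies of v is a b→a transition. There is exactly one such transition, at position 2p+k, so |v| = 2p+k and |vv| = 4p+2k ≠ 4p+k since k ≥ 1. So xy^2z ∉ L.
This is a contradiction; hence L is not regular.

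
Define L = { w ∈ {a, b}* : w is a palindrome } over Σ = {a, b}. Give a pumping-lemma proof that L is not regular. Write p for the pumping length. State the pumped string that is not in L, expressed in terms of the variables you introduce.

Assume L is regular; let p be its pumping constant.
Take w = a^p b a^p, a palindrome of length 2p+1 ≥ p.
The pumping lemma gives a decomposition w = xyz where |xy| ≤ p and |y| > 0.
Because |xy| ≤ p and w begins with p copies of a, we have y = a^k with 1 ≤ k ≤ p.
Pump with i = 2: xy^2z = a^{p+k} b a^p. Its reverse is a^p b a^{p+k}, which differs from xy^2z since k ≥ 1. So xy^2z is not a palindrome and xy^2z ∉ L.
This contradicts the pumping lemma, so L is not regular.

a^{p+k} b a^p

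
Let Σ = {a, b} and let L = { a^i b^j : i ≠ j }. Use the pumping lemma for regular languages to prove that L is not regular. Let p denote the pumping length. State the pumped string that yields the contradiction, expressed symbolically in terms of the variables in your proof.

Suppose for contradiction that L is regular, and let p be the pumping length.
Choose w = a^p b^{p+p!}. Since p ≠ p+p!, w ∈ L; and |w| ≥ p.
The pumping lemma gives a decomposition w = xyz where |xy| ≤ p and |y| ≥ 1.
Since the first p symbols of w are all a's and |xy| ≤ p, y lies entirely in the leading a-block: y = a^k for some k with 1 ≤ k ≤ p.
Since 1 ≤ k ≤ p, k divides p!; set t = 1 + p!/k. Then xy^t z has p + (p!/k)·k = p + p! copies of a. Now the a-count equals the b-count, so i ≠ j fails. So xy^t z = a^{p+p!} b^{p+p!} ∉ L.
This contradicts the pumping lemma, so L is not regular.

a^{p+p!} b^{p+p!}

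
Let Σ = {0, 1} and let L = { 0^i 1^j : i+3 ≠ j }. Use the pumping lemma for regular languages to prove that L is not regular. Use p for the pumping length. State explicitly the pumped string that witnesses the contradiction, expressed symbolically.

0^{p+p!} 1^{p+p!+3}

Suppose for contradiction that L is regular, and let p be the pumping length.
Choose w = 0^p 1^{p+p!+3}. Since p ≠ (p+p!+3)-3 = p+p!, w ∈ L; and |w| ≥ p.
The pumping lemma gives a decomposition w = xyz where |xy| ≤ p and |y| > 0.
The first p characters of w are 0's, so xy (and hence y) consists only of 0's. Write y = 0^k, 1 ≤ k ≤ p.
Since 1 ≤ k ≤ p, k divides p!; set t = 1 + p!/k. Then xy^t z has p + (p!/k)·k = p + p! copies of 0. Now the 0-count is p+p! and (1-count)-3 = (p+p!+3)-3 = p+p!, so i+3 ≠ j fails. So xy^t z = 0^{p+p!} 1^{p+p!+3} ∉ L.
This is a contradiction; hence L is not regular.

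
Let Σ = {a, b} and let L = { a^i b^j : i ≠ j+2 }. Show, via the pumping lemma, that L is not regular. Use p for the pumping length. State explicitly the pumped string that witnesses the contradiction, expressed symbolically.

Assume L is regular; let p be its pumping constant.
Choose w = a^p b^{p+p!-2}. Since p ≠ (p+p!-2)+2 = p+p!, w ∈ L; and |w| ≥ p.
The pumping lemma gives a decomposition w = xyz where |xy| ≤ p and |y| ≥ 1.
Since the first p symbols of w are all a's and |xy| ≤ p, y lies entirely in the leading a-block: y = a^k for some k with 1 ≤ k ≤ p.
Since 1 ≤ k ≤ p, k divides p!; set t = 1 + p!/k. Then xy^t z has p + (p!/k)·k = p + p! copies of a. Now the a-count is p+p! and (b-count)+2 = (p+p!-2)+2 = p+p!, so i ≠ j+2 fails. So xy^t z = a^{p+p!} b^{p+p!-2} ∉ L.
This is a contradiction; hence L is not regular.

a^{p+p!} b^{p+p!-2}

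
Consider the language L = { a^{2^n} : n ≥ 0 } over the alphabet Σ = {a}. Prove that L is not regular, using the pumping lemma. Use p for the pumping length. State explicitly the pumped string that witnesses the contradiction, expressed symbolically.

a^{2^p+k}

Assume L is regular. Let p be the pumping length given by the pumping lemma.
Take w = a^{2^p} ∈ L with |w| = 2^p ≥ p.
Write w = xyz as guaranteed by the lemma, with |xy| ≤ p and |y| ≥ 1.
Then y = a^k for some k with 1 ≤ k ≤ p.
Pump with i = 2: xy^2z = a^{2^p+k}. Since 1 ≤ k ≤ p < 2^p, we have 2^p < 2^p+k < 2^{p+1}, so 2^p+k is not a power of 2. So xy^2z ∉ L.
Contradiction. Therefore L is not regular.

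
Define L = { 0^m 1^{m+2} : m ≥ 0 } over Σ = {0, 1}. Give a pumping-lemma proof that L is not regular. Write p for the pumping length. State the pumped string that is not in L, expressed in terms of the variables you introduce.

Toward a contradiction, assume L is regular with pumping length p.
Let w = 0^p 1^{p+2} ∈ L; note |w| = 2p+2 ≥ p.
By the pumping lemma, w = xyz with |xy| ≤ p and |y| > 0.
Since the first p symbols of w are all 0's and |xy| ≤ p, y lies entirely in the leading 0-block: y = 0^k for some k with 1 ≤ k ≤ p.
Pump with i = 2: xy^2z = 0^{p+k} 1^{p+2}. For this to lie in L we would need p+2 = (p+k)+2, which forces k = 0. But k ≥ 1, so xy^2z ∉ L.
Contradiction. Therefore L is not regular.

0^{p+k} 1^{p+2}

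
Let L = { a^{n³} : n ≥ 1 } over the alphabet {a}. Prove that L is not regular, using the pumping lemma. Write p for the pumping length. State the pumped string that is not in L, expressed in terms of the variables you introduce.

a^{p³+k}

Suppose for contradiction that L is regular, and let p be the pumping length.
Take w = a^{p³} ∈ L with |w| = p³ ≥ p.
The pumping lemma gives a decomposition w = xyz where |xy| ≤ p and |y| ≥ 1.
Then y = a^k for some k with 1 ≤ k ≤ p.
Pump with i = 2: xy^2z = a^{p³+k}. Since 1 ≤ k ≤ p, p³ < p³+k ≤ p³+p < p³+3p²+3p+1 = (p+1)³, so p³+k is not a perfect cube. So xy^2z ∉ L.
Contradiction. Therefore L is not regular.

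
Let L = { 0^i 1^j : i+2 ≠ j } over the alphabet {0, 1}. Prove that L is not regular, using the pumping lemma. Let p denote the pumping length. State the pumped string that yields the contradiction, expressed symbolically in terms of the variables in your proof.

Toward a contradiction, assume L is regular with pumping length p.
Choose w = 0^p 1^{p+p!+2}. Since p ≠ (p+p!+2)-2 = p+p!, w ∈ L; and |w| ≥ p.
Write w = xyz as guaranteed by the lemma, with |xy| ≤ p and |y| > 0.
The first p characters of w are 0's, so xy (and hence y) consists only of 0's. Write y = 0^k, 1 ≤ k ≤ p.
Since 1 ≤ k ≤ p, k divides p!; set t = 1 + p!/k. Then xy^t z has p + (p!/k)·k = p + p! copies of 0. Now the 0-count is p+p! and (1-count)-2 = (p+p!+2)-2 = p+p!, so i+2 ≠ j fails. So xy^t z = 0^{p+p!} 1^{p+p!+2} ∉ L.
Contradiction. Therefore L is not regular.

0^{p+p!} 1^{p+p!+2}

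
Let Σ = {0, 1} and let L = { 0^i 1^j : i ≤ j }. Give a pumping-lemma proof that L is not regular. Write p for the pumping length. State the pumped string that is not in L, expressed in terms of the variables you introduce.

0^{p+k} 1^p

Assume L is regular. Let p be the pumping length given by the pumping lemma.
Choose w = 0^p 1^p ∈ L, with |w| = 2p ≥ p.
Write w = xyz as guaranteed by the lemma, with |xy| ≤ p and |y| ≥ 1.
Because |xy| ≤ p and w begins with p copies of 0, we have y = 0^k with 1 ≤ k ≤ p.
Consider xy^2z = 0^{p+k} 1^p. Since k ≥ 1, the 0-count p+k exceeds the 1-count p, so i ≤ j fails; thus xy^2z ∉ L.
This contradicts the pumping lemma, so L is not regular.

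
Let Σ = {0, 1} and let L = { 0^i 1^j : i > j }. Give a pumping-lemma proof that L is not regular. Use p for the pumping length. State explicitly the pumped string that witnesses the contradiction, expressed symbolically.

Suppose for contradiction that L is regular, and let p be the pumping length.
Choose w = 0^{p+1} 1^p ∈ L, with |w| = 2p+1 ≥ p.
Write w = xyz as guaranteed by the lemma, with |xy| ≤ p and y is nonempty.
Since the first p symbols of w are all 0's and |xy| ≤ p, y lies entirely in the leading 0-block: y = 0^k for some k with 1 ≤ k ≤ p.
Consider xy^0z = xz = 0^{p+1-k} 1^p. Since k ≥ 1, the 0-count p+1-k is at most p, so i > j fails; thus xz ∉ L.
This is a contradiction; hence L is not regular.

0^{p+1-k} 1^p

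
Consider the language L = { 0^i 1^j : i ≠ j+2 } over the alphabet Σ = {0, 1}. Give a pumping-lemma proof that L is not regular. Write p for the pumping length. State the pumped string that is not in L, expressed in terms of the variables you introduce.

0^{p+p!} 1^{p+p!-2}

Assume L is regular. Let p be the pumping length given by the pumping lemma.
Choose w = 0^p 1^{p+p!-2}. Since p ≠ (p+p!-2)+2 = p+p!, w ∈ L; and |w| ≥ p.
By the pumping lemma, w = xyz with |xy| ≤ p and |y| > 0.
The first p characters of w are 0's, so xy (and hence y) consists only of 0's. Write y = 0^k, 1 ≤ k ≤ p.
Since 1 ≤ k ≤ p, k divides p!; set t = 1 + p!/k. Then xy^t z has p + (p!/k)·k = p + p! copies of 0. Now the 0-count is p+p! and (1-count)+2 = (p+p!-2)+2 = p+p!, so i ≠ j+2 fails. So xy^t z = 0^{p+p!} 1^{p+p!-2} ∉ L.
This contradicts the pumping lemma, so L is not regular.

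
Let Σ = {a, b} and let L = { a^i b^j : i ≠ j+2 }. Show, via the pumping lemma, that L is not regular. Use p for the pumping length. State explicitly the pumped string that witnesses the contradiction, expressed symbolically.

a^{p+p!} b^{p+p!-2}

Assume L is regular. Let p be the pumping length given by the pumping lemma.
Choose w = a^p b^{p+p!-2}. Since p ≠ (p+p!-2)+2 = p+p!, w ∈ L; and |w| ≥ p.
The pumping lemma gives a decomposition w = xyz where |xy| ≤ p and |y| ≥ 1.
Since the first p symbols of w are all a's and |xy| ≤ p, y lies entirely in the leading a-block: y = a^k for some k with 1 ≤ k ≤ p.
Since 1 ≤ k ≤ p, k divides p!; set t = 1 + p!/k. Then xy^t z has p + (p!/k)·k = p + p! copies of a. Now the a-count is p+p! and (b-count)+2 = (p+p!-2)+2 = p+p!, so i ≠ j+2 fails. So xy^t z = a^{p+p!} b^{p+p!-2} ∉ L.
This contradicts the pumping lemma, so L is not regular.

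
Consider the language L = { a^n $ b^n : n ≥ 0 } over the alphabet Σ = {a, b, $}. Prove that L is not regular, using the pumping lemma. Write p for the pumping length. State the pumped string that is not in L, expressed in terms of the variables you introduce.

a^{p+k} $ b^p

Assume L is regular; let p be its pumping constant.
Take w = a^p $ b^p ∈ L with |w| = 2p+1 ≥ p.
The pumping lemma gives a decomposition w = xyz where |xy| ≤ p and |y| ≥ 1.
Since the first p symbols of w are all a's and |xy| ≤ p, y lies entirely in the leading a-block: y = a^k for some k with 1 ≤ k ≤ p.
Pump with i = 2: xy^2z = a^{p+k} $ b^p, which would require p+k = p. But k ≥ 1, so xy^2z ∉ L.
Contradiction. Therefore L is not regular.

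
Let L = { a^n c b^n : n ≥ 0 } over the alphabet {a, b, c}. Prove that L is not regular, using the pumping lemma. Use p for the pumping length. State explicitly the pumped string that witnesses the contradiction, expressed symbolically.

Assume L is regular; let p be its pumping constant.
Take w = a^p c b^p ∈ L with |w| = 2p+1 ≥ p.
By the pumping lemma, w = xyz with |xy| ≤ p and |y| > 0.
The first p characters of w are a's, so xy (and hence y) consists only of a's. Write y = a^k, 1 ≤ k ≤ p.
Pump with i = 2: xy^2z = a^{p+k} c b^p, which would require p+k = p. But k ≥ 1, so xy^2z ∉ L.
This is a contradiction; hence L is not regular.

a^{p+k} c b^p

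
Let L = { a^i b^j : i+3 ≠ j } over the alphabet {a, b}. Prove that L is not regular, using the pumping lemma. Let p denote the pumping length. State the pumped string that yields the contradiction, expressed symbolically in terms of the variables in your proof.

Toward a contradiction, assume L is regular with pumping length p.
Choose w = a^p b^{p+p!+3}. Since p ≠ (p+p!+3)-3 = p+p!, w ∈ L; and |w| ≥ p.
The pumping lemma gives a decomposition w = xyz where |xy| ≤ p and |y| > 0.
Since the first p symbols of w are all a's and |xy| ≤ p, y lies entirely in the leading a-block: y = a^k for some k with 1 ≤ k ≤ p.
Since 1 ≤ k ≤ p, k divides p!; set t = 1 + p!/k. Then xy^t z has p + (p!/k)·k = p + p! copies of a. Now the a-count is p+p! and (b-count)-3 = (p+p!+3)-3 = p+p!, so i+3 ≠ j fails. So xy^t z = a^{p+p!} b^{p+p!+3} ∉ L.
This contradicts the pumping lemma, so L is not regular.

a^{p+p!} b^{p+p!+3}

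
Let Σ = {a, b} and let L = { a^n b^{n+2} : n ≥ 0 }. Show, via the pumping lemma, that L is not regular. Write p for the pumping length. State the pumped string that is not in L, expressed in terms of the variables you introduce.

Toward a contradiction, assume L is regular with pumping length p.
Take w = a^p b^{p+2}. Then w ∈ L and |w| = 2p+2 ≥ p.
By the pumping lemma, w = xyz with |xy| ≤ p and |y| ≥ 1.
Since the first p symbols of w are all a's and |xy| ≤ p, y lies entirely in the leading a-block: y = a^k for some k with 1 ≤ k ≤ p.
Pump with i = 2: xy^2z = a^{p+k} b^{p+2}. For this to lie in L we would need p+2 = (p+k)+2, which forces k = 0. But k ≥ 1, so xy^2z ∉ L.
This is a contradiction; hence L is not regular.

a^{p+k} b^{p+2}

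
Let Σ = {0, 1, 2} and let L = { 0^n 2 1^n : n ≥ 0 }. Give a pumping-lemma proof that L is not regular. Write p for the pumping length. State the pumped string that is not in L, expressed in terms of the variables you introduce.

Toward a contradiction, assume L is regular with pumping length p.
Take w = 0^p 2 1^p ∈ L with |w| = 2p+1 ≥ p.
The pumping lemma gives a decomposition w = xyz where |xy| ≤ p and |y| ≥ 1.
The first p characters of w are 0's, so xy (and hence y) consists only of 0's. Write y = 0^k, 1 ≤ k ≤ p.
Pump with i = 2: xy^2z = 0^{p+k} 2 1^p, which would require p+k = p. But k ≥ 1, so xy^2z ∉ L.
This contradicts the pumping lemma, so L is not regular.

0^{p+k} 2 1^p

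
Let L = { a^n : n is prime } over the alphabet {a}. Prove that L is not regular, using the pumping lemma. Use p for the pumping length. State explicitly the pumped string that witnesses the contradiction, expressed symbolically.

a^{q(1+k)}

Assume L is regular; let p be its pumping constant.
Let q be a prime with q ≥ p+2 (infinitely many primes exist), and take w = a^q ∈ L with |w| = q ≥ p.
By the pumping lemma, w = xyz with |xy| ≤ p and |y| ≥ 1.
Then y = a^k for some k with 1 ≤ k ≤ p.
Since 1 ≤ k ≤ p, |xz| = q-k. Pump with i = q+1: |xy^{q+1}z| = (q-k)+(q+1)k = q+qk = q(1+k), which is composite (both factors ≥ 2). So xy^{q+1}z = a^{q(1+k)} ∉ L.
Contradiction. Therefore L is not regular.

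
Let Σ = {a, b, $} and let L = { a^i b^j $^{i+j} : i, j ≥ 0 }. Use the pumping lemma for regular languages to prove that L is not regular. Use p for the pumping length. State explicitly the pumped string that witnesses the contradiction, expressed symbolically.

Suppose for contradiction that L is regular, and let p be the pumping length.
Take w = a^p b^p $^{2p} ∈ L (with i=j=p, i+j=2p), |w| = 4p ≥ p.
By the pumping lemma, w = xyz with |xy| ≤ p and |y| > 0.
Because |xy| ≤ p and w begins with p copies of a, we have y = a^k with 1 ≤ k ≤ p.
Consider xy^2z = a^{p+k} b^p $^{2p}. Now the a- and b-counts sum to 2p+k, but the $-count is 2p ≠ 2p+k. So xy^2z ∉ L.
This is a contradiction; hence L is not regular.

a^{p+k} b^p $^{2p}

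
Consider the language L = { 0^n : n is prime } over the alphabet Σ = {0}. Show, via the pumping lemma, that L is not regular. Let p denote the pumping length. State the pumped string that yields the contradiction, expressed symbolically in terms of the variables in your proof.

0^{q(1+k)}

Assume L is regular. Let p be the pumping length given by the pumping lemma.
Let q be a prime with q ≥ p+2 (infinitely many primes exist), and take w = 0^q ∈ L with |w| = q ≥ p.
The pumping lemma gives a decomposition w = xyz where |xy| ≤ p and |y| > 0.
Then y = 0^k for some k with 1 ≤ k ≤ p.
Since 1 ≤ k ≤ p, |xz| = q-k. Pump with i = q+1: |xy^{q+1}z| = (q-k)+(q+1)k = q+qk = q(1+k), which is composite (both factors ≥ 2). So xy^{q+1}z = 0^{q(1+k)} ∉ L.
This is a contradiction; hence L is not regular.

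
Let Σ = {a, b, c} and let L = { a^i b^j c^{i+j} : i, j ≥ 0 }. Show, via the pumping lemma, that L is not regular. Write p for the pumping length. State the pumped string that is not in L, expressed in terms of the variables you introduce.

Assume L is regular. Let p be the pumping length given by the pumping lemma.
Take w = a^p b^p c^{2p} ∈ L (with i=j=p, i+j=2p), |w| = 4p ≥ p.
Write w = xyz as guaranteed by the lemma, with |xy| ≤ p and y is nonempty.
The first p characters of w are a's, so xy (and hence y) consists only of a's. Write y = a^k, 1 ≤ k ≤ p.
Consider xy^2z = a^{p+k} b^p c^{2p}. Now the a- and b-counts sum to 2p+k, but the c-count is 2p ≠ 2p+k. So xy^2z ∉ L.
This is a contradiction; hence L is not regular.

a^{p+k} b^p c^{2p}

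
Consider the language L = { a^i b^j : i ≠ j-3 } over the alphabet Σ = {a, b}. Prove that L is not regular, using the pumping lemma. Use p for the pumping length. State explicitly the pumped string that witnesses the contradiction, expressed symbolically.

Toward a contradiction, assume L is regular with pumping length p.
Choose w = a^p b^{p+p!+3}. Since p ≠ (p+p!+3)-3 = p+p!, w ∈ L; and |w| ≥ p.
By the pumping lemma, w = xyz with |xy| ≤ p and y is nonempty.
Because |xy| ≤ p and w begins with p copies of a, we have y = a^k with 1 ≤ k ≤ p.
Since 1 ≤ k ≤ p, k divides p!; set t = 1 + p!/k. Then xy^t z has p + (p!/k)·k = p + p! copies of a. Now the a-count is p+p! and (b-count)-3 = (p+p!+3)-3 = p+p!, so i ≠ j-3 fails. So xy^t z = a^{p+p!} b^{p+p!+3} ∉ L.
This is a contradiction; hence L is not regular.

a^{p+p!} b^{p+p!+3}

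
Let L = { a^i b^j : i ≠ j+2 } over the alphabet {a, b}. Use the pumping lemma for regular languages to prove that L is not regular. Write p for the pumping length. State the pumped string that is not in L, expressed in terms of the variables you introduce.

a^{p+p!} b^{p+p!-2}

Assume L is regular; let p be its pumping constant.
Choose w = a^p b^{p+p!-2}. Since p ≠ (p+p!-2)+2 = p+p!, w ∈ L; and |w| ≥ p.
Write w = xyz as guaranteed by the lemma, with |xy| ≤ p and |y| > 0.
The first p characters of w are a's, so xy (and hence y) consists only of a's. Write y = a^k, 1 ≤ k ≤ p.
Since 1 ≤ k ≤ p, k divides p!; set t = 1 + p!/k. Then xy^t z has p + (p!/k)·k = p + p! copies of a. Now the a-count is p+p! and (b-count)+2 = (p+p!-2)+2 = p+p!, so i ≠ j+2 fails. So xy^t z = a^{p+p!} b^{p+p!-2} ∉ L.
This contradicts the pumping lemma, so L is not regular.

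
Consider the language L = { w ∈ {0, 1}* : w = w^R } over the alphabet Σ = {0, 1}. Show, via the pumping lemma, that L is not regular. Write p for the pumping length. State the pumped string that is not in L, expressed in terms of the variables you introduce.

0^{p+k} 1 0^p

Assume L is regular. Let p be the pumping length given by the pumping lemma.
Take w = 0^p 1 0^p, a palindrome of length 2p+1 ≥ p.
By the pumping lemma, w = xyz with |xy| ≤ p and y is nonempty.
The first p characters of w are 0's, so xy (and hence y) consists only of 0's. Write y = 0^k, 1 ≤ k ≤ p.
Pump with i = 2: xy^2z = 0^{p+k} 1 0^p. Its reverse is 0^p 1 0^{p+k}, which differs from xy^2z since k ≥ 1. So xy^2z is not a palindrome and xy^2z ∉ L.
Contradiction. Therefore L is not regular.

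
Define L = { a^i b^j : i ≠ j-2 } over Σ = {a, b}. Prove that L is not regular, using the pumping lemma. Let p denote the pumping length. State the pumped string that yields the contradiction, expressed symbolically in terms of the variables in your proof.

Assume L is regular. Let p be the pumping length given by the pumping lemma.
Choose w = a^p b^{p+p!+2}. Since p ≠ (p+p!+2)-2 = p+p!, w ∈ L; and |w| ≥ p.
Write w = xyz as guaranteed by the lemma, with |xy| ≤ p and y is nonempty.
Since the first p symbols of w are all a's and |xy| ≤ p, y lies entirely in the leading a-block: y = a^k for some k with 1 ≤ k ≤ p.
Since 1 ≤ k ≤ p, k divides p!; set t = 1 + p!/k. Then xy^t z has p + (p!/k)·k = p + p! copies of a. Now the a-count is p+p! and (b-count)-2 = (p+p!+2)-2 = p+p!, so i ≠ j-2 fails. So xy^t z = a^{p+p!} b^{p+p!+2} ∉ L.
This is a contradiction; hence L is not regular.

a^{p+p!} b^{p+p!+2}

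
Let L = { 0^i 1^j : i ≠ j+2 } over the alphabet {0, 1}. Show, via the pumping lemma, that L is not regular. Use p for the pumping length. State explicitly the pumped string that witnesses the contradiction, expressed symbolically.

0^{p+p!} 1^{p+p!-2}

Assume L is regular. Let p be the pumping length given by the pumping lemma.
Choose w = 0^p 1^{p+p!-2}. Since p ≠ (p+p!-2)+2 = p+p!, w ∈ L; and |w| ≥ p.
By the pumping lemma, w = xyz with |xy| ≤ p and |y| > 0.
Since the first p symbols of w are all 0's and |xy| ≤ p, y lies entirely in the leading 0-block: y = 0^k for some k with 1 ≤ k ≤ p.
Since 1 ≤ k ≤ p, k divides p!; set t = 1 + p!/k. Then xy^t z has p + (p!/k)·k = p + p! copies of 0. Now the 0-count is p+p! and (1-count)+2 = (p+p!-2)+2 = p+p!, so i ≠ j+2 fails. So xy^t z = 0^{p+p!} 1^{p+p!-2} ∉ L.
This is a contradiction; hence L is not regular.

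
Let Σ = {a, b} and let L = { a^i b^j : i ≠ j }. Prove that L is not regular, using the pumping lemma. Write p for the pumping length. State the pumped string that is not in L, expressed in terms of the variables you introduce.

a^{p+p!} b^{p+p!}

Assume L is regular; let p be its pumping constant.
Choose w = a^p b^{p+p!}. Since p ≠ p+p!, w ∈ L; and |w| ≥ p.
The pumping lemma gives a decomposition w = xyz where |xy| ≤ p and |y| > 0.
Because |xy| ≤ p and w begins with p copies of a, we have y = a^k with 1 ≤ k ≤ p.
Since 1 ≤ k ≤ p, k divides p!; set t = 1 + p!/k. Then xy^t z has p + (p!/k)·k = p + p! copies of a. Now the a-count equals the b-count, so i ≠ j fails. So xy^t z = a^{p+p!} b^{p+p!} ∉ L.
Contradiction. Therefore L is not regular.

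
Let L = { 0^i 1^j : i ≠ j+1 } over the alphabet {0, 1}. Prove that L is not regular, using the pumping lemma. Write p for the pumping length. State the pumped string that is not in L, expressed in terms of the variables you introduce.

Assume L is regular; let p be its pumping constant.
Choose w = 0^p 1^{p+p!-1}. Since p ≠ (p+p!-1)+1 = p+p!, w ∈ L; and |w| ≥ p.
Write w = xyz as guaranteed by the lemma, with |xy| ≤ p and |y| ≥ 1.
The first p characters of w are 0's, so xy (and hence y) consists only of 0's. Write y = 0^k, 1 ≤ k ≤ p.
Since 1 ≤ k ≤ p, k divides p!; set t = 1 + p!/k. Then xy^t z has p + (p!/k)·k = p + p! copies of 0. Now the 0-count is p+p! and (1-count)+1 = (p+p!-1)+1 = p+p!, so i ≠ j+1 fails. So xy^t z = 0^{p+p!} 1^{p+p!-1} ∉ L.
This contradicts the pumping lemma, so L is not regular.

0^{p+p!} 1^{p+p!-1}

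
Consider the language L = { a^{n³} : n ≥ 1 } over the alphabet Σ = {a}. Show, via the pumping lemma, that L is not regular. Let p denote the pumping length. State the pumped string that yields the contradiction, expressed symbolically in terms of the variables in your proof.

a^{p³+k}

Assume L is regular. Let p be the pumping length given by the pumping lemma.
Take w = a^{p³} ∈ L with |w| = p³ ≥ p.
The pumping lemma gives a decomposition w = xyz where |xy| ≤ p and y is nonempty.
Then y = a^k for some k with 1 ≤ k ≤ p.
Pump with i = 2: xy^2z = a^{p³+k}. Since 1 ≤ k ≤ p, p³ < p³+k ≤ p³+p < p³+3p²+3p+1 = (p+1)³, so p³+k is not a perfect cube. So xy^2z ∉ L.
This contradicts the pumping lemma, so L is not regular.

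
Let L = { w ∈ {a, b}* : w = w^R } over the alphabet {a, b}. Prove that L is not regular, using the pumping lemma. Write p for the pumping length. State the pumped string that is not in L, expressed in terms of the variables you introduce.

a^{p+k} b a^p

Suppose for contradiction that L is regular, and let p be the pumping length.
Take w = a^p b a^p, a palindrome of length 2p+1 ≥ p.
By the pumping lemma, w = xyz with |xy| ≤ p and |y| ≥ 1.
Because |xy| ≤ p and w begins with p copies of a, we have y = a^k with 1 ≤ k ≤ p.
Pump with i = 2: xy^2z = a^{p+k} b a^p. Its reverse is a^p b a^{p+k}, which differs from xy^2z since k ≥ 1. So xy^2z is not a palindrome and xy^2z ∉ L.
This is a contradiction; hence L is not regular.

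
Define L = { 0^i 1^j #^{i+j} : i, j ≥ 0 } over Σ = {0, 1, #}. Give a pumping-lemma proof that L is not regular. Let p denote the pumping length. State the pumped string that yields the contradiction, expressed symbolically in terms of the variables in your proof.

0^{p+k} 1^p #^{2p}

Suppose for contradiction that L is regular, and let p be the pumping length.
Take w = 0^p 1^p #^{2p} ∈ L (with i=j=p, i+j=2p), |w| = 4p ≥ p.
Write w = xyz as guaranteed by the lemma, with |xy| ≤ p and |y| ≥ 1.
Because |xy| ≤ p and w begins with p copies of 0, we have y = 0^k with 1 ≤ k ≤ p.
Consider xy^2z = 0^{p+k} 1^p #^{2p}. Now the 0- and 1-counts sum to 2p+k, but the #-count is 2p ≠ 2p+k. So xy^2z ∉ L.
This is a contradiction; hence L is not regular.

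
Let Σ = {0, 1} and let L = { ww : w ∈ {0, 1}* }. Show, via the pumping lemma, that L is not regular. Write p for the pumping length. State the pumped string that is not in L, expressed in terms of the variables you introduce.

0^{p+k} 1^p 0^p 1^p

Toward a contradiction, assume L is regular with pumping length p.
Take w = 0^p 1^p 0^p 1^p = uu where u = 0^p1^p; then w ∈ L and |w| = 4p ≥ p.
By the pumping lemma, w = xyz with |xy| ≤ p and y is nonempty.
Because |xy| ≤ p and w begins with p copies of 0, we have y = 0^k with 1 ≤ k ≤ p.
Pump with i = 2: xy^2z = 0^{p+k} 1^p 0^p 1^p, of length 4p+k. Suppose this equals vv. The string starts with 0 and ends with 1, so v does too; thus the boundary between the two copies of v is a 1→0 transition. There is exactly one such transition, at position 2p+k, so |v| = 2p+k and |vv| = 4p+2k ≠ 4p+k since k ≥ 1. So xy^2z ∉ L.
This contradicts the pumping lemma, so L is not regular.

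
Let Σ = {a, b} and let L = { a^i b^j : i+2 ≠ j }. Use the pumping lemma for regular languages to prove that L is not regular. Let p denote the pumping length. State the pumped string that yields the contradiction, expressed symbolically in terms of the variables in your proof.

Suppose for contradiction that L is regular, and let p be the pumping length.
Choose w = a^p b^{p+p!+2}. Since p ≠ (p+p!+2)-2 = p+p!, w ∈ L; and |w| ≥ p.
The pumping lemma gives a decomposition w = xyz where |xy| ≤ p and y is nonempty.
Since the first p symbols of w are all a's and |xy| ≤ p, y lies entirely in the leading a-block: y = a^k for some k with 1 ≤ k ≤ p.
Since 1 ≤ k ≤ p, k divides p!; set t = 1 + p!/k. Then xy^t z has p + (p!/k)·k = p + p! copies of a. Now the a-count is p+p! and (b-count)-2 = (p+p!+2)-2 = p+p!, so i+2 ≠ j fails. So xy^t z = a^{p+p!} b^{p+p!+2} ∉ L.
This contradicts the pumping lemma, so L is not regular.

a^{p+p!} b^{p+p!+2}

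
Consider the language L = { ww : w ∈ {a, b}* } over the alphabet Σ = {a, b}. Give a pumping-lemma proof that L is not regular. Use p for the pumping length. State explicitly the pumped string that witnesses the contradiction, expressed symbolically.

a^{p+k} b^p a^p b^p

Suppose for contradiction that L is regular, and let p be the pumping length.
Take w = a^p b^p a^p b^p = uu where u = a^pb^p; then w ∈ L and |w| = 4p ≥ p.
By the pumping lemma, w = xyz with |xy| ≤ p and |y| > 0.
Since the first p symbols of w are all a's and |xy| ≤ p, y lies entirely in the leading a-block: y = a^k for some k with 1 ≤ k ≤ p.
Pump with i = 2: xy^2z = a^{p+k} b^p a^p b^p, of length 4p+k. Suppose this equals vv. The string starts with a and ends with b, so v does too; thus the boundary between the two copies of v is a b→a transition. There is exactly one such transition, at position 2p+k, so |v| = 2p+k and |vv| = 4p+2k ≠ 4p+k since k ≥ 1. So xy^2z ∉ L.
This is a contradiction; hence L is not regular.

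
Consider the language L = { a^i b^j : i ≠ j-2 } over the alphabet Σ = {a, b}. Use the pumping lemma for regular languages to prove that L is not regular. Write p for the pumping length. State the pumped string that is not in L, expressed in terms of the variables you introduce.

Assume L is regular. Let p be the pumping length given by the pumping lemma.
Choose w = a^p b^{p+p!+2}. Since p ≠ (p+p!+2)-2 = p+p!, w ∈ L; and |w| ≥ p.
By the pumping lemma, w = xyz with |xy| ≤ p and y is nonempty.
Since the first p symbols of w are all a's and |xy| ≤ p, y lies entirely in the leading a-block: y = a^k for some k with 1 ≤ k ≤ p.
Since 1 ≤ k ≤ p, k divides p!; set t = 1 + p!/k. Then xy^t z has p + (p!/k)·k = p + p! copies of a. Now the a-count is p+p! and (b-count)-2 = (p+p!+2)-2 = p+p!, so i ≠ j-2 fails. So xy^t z = a^{p+p!} b^{p+p!+2} ∉ L.
Contradiction. Therefore L is not regular.

a^{p+p!} b^{p+p!+2}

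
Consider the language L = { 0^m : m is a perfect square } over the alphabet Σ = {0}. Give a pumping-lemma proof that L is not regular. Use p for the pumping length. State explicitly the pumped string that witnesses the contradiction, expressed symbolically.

0^{p²+k}

Assume L is regular. Let p be the pumping length given by the pumping lemma.
Take w = 0^{p²} ∈ L with |w| = p² ≥ p.
By the pumping lemma, w = xyz with |xy| ≤ p and y is nonempty.
Then y = 0^k for some k with 1 ≤ k ≤ p.
Pump with i = 2: xy^2z = 0^{p²+k}. Since 1 ≤ k ≤ p, p² < p²+k ≤ p²+p < (p+1)², so p²+k lies strictly between consecutive squares and is not a perfect square. So xy^2z ∉ L.
This is a contradiction; hence L is not regular.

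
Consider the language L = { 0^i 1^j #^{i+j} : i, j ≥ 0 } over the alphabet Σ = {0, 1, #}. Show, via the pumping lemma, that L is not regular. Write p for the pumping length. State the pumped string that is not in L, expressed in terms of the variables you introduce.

Assume L is regular; let p be its pumping constant.
Take w = 0^p 1^p #^{2p} ∈ L (with i=j=p, i+j=2p), |w| = 4p ≥ p.
The pumping lemma gives a decomposition w = xyz where |xy| ≤ p and |y| > 0.
The first p characters of w are 0's, so xy (and hence y) consists only of 0's. Write y = 0^k, 1 ≤ k ≤ p.
Consider xy^2z = 0^{p+k} 1^p #^{2p}. Now the 0- and 1-counts sum to 2p+k, but the #-count is 2p ≠ 2p+k. So xy^2z ∉ L.
Contradiction. Therefore L is not regular.

0^{p+k} 1^p #^{2p}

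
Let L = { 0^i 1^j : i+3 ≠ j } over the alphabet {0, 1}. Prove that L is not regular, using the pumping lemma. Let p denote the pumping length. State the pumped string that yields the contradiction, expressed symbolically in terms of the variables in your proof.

0^{p+p!} 1^{p+p!+3}

Suppose for contradiction that L is regular, and let p be the pumping length.
Choose w = 0^p 1^{p+p!+3}. Since p ≠ (p+p!+3)-3 = p+p!, w ∈ L; and |w| ≥ p.
Write w = xyz as guaranteed by the lemma, with |xy| ≤ p and |y| ≥ 1.
Since the first p symbols of w are all 0's and |xy| ≤ p, y lies entirely in the leading 0-block: y = 0^k for some k with 1 ≤ k ≤ p.
Since 1 ≤ k ≤ p, k divides p!; set t = 1 + p!/k. Then xy^t z has p + (p!/k)·k = p + p! copies of 0. Now the 0-count is p+p! and (1-count)-3 = (p+p!+3)-3 = p+p!, so i+3 ≠ j fails. So xy^t z = 0^{p+p!} 1^{p+p!+3} ∉ L.
This is a contradiction; hence L is not regular.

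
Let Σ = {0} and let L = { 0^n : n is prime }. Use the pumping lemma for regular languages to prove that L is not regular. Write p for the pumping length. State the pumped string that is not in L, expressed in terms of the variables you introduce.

Toward a contradiction, assume L is regular with pumping length p.
Let q be a prime with q ≥ p+2 (infinitely many primes exist), and take w = 0^q ∈ L with |w| = q ≥ p.
Write w = xyz as guaranteed by the lemma, with |xy| ≤ p and |y| > 0.
Then y = 0^k for some k with 1 ≤ k ≤ p.
Since 1 ≤ k ≤ p, |xz| = q-k. Pump with i = q+1: |xy^{q+1}z| = (q-k)+(q+1)k = q+qk = q(1+k), which is composite (both factors ≥ 2). So xy^{q+1}z = 0^{q(1+k)} ∉ L.
This is a contradiction; hence L is not regular.

0^{q(1+k)}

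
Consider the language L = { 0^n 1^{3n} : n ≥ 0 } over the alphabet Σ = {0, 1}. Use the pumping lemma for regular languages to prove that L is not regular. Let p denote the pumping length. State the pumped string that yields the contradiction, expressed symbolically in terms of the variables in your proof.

Toward a contradiction, assume L is regular with pumping length p.
Take w = 0^p 1^{3p}. Then w ∈ L and |w| = 4p ≥ p.
By the pumping lemma, w = xyz with |xy| ≤ p and y is nonempty.
Since the first p symbols of w are all 0's and |xy| ≤ p, y lies entirely in the leading 0-block: y = 0^k for some k with 1 ≤ k ≤ p.
Pump with i = 2: xy^2z = 0^{p+k} 1^{3p}. For this to lie in L we would need 3p = 3(p+k), which forces k = 0. But k ≥ 1, so xy^2z ∉ L.
This is a contradiction; hence L is not regular.

0^{p+k} 1^{3p}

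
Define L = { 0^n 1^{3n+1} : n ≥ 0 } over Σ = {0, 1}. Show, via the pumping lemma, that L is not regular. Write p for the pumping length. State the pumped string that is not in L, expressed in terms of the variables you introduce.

Suppose for contradiction that L is regular, and let p be the pumping length.
Choose w = 0^p 1^{3p+1}, which is in L with |w| = 4p+1 ≥ p.
The pumping lemma gives a decomposition w = xyz where |xy| ≤ p and |y| ≥ 1.
Since the first p symbols of w are all 0's and |xy| ≤ p, y lies entirely in the leading 0-block: y = 0^k for some k with 1 ≤ k ≤ p.
Pump with i = 2: xy^2z = 0^{p+k} 1^{3p+1}. For this to lie in L we would need 3p+1 = 3(p+k)+1, which forces k = 0. But k ≥ 1, so xy^2z ∉ L.
This contradicts the pumping lemma, so L is not regular.

0^{p+k} 1^{3p+1}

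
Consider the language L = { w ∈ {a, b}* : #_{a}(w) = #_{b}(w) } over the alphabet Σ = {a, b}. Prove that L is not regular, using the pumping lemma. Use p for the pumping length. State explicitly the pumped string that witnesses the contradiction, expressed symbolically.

a^{p+k} b^p

Assume L is regular; let p be its pumping constant.
Choose w = a^p b^p ∈ L with |w| = 2p ≥ p.
The pumping lemma gives a decomposition w = xyz where |xy| ≤ p and |y| > 0.
Since the first p symbols of w are all a's and |xy| ≤ p, y lies entirely in the leading a-block: y = a^k for some k with 1 ≤ k ≤ p.
Pump with i = 2: xy^2z = a^{p+k} b^p has p+k occurrences of a but only p of b. Since k ≥ 1 the counts differ, so xy^2z ∉ L.
This contradicts the pumping lemma, so L is not regular.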